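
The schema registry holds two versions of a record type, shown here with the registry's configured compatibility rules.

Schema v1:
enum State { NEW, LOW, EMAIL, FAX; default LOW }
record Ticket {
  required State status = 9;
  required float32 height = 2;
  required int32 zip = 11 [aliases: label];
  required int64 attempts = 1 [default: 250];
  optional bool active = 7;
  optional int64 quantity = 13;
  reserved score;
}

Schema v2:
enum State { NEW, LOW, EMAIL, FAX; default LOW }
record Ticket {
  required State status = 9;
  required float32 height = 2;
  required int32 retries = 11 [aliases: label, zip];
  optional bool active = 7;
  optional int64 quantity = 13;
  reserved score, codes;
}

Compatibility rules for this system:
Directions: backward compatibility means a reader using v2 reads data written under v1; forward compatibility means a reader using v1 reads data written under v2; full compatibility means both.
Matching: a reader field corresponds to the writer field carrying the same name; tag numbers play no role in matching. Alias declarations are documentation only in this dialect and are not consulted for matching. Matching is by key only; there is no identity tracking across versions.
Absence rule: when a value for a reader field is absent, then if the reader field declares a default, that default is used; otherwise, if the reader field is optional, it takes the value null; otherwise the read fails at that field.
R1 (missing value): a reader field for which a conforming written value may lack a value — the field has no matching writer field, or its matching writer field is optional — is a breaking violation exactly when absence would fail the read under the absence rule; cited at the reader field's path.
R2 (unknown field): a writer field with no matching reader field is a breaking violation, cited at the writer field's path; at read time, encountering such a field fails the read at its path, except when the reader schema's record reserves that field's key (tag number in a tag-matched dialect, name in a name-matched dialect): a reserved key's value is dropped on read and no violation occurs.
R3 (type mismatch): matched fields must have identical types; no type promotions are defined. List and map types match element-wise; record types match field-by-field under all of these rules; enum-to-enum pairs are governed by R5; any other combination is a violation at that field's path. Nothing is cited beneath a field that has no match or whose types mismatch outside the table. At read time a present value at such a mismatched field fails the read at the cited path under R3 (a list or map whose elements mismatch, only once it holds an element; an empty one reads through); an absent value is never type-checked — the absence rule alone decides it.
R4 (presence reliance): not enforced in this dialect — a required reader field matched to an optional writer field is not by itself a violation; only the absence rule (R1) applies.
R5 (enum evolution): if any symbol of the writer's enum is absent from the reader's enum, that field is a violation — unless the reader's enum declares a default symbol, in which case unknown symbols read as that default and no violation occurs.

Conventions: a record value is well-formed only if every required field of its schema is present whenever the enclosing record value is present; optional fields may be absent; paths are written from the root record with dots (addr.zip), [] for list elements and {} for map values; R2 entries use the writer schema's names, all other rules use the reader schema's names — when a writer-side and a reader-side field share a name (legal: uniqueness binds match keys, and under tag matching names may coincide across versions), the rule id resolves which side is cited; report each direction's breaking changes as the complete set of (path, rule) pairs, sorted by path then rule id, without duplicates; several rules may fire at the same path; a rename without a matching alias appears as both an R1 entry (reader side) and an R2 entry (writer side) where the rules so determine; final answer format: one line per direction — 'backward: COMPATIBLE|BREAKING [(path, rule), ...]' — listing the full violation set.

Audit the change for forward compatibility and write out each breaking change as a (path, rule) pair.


forward: BREAKING [(retries, R2), (zip, R1)]

the writer's type comes first in each Ticket pair
forward pass over Ticket, reader schema v1, writer schema v2:
  status: State -> State, writer required; from status
  height: float32 -> float32, writer required; from height
  zip: no writer-side match
  attempts: no writer-side match
  active: bool -> bool, writer optional; from active
  quantity: int64 -> int64, writer optional; from quantity
  leftover writer field: retries
  breaking: (retries, R2)
  breaking: (zip, R1)
  => forward: BREAKING (2)
remaining Ticket differences; none change what is asked:
  removed field attempts from record Ticket -> matters only for Ticket's backward compatibility — outside the asked direction


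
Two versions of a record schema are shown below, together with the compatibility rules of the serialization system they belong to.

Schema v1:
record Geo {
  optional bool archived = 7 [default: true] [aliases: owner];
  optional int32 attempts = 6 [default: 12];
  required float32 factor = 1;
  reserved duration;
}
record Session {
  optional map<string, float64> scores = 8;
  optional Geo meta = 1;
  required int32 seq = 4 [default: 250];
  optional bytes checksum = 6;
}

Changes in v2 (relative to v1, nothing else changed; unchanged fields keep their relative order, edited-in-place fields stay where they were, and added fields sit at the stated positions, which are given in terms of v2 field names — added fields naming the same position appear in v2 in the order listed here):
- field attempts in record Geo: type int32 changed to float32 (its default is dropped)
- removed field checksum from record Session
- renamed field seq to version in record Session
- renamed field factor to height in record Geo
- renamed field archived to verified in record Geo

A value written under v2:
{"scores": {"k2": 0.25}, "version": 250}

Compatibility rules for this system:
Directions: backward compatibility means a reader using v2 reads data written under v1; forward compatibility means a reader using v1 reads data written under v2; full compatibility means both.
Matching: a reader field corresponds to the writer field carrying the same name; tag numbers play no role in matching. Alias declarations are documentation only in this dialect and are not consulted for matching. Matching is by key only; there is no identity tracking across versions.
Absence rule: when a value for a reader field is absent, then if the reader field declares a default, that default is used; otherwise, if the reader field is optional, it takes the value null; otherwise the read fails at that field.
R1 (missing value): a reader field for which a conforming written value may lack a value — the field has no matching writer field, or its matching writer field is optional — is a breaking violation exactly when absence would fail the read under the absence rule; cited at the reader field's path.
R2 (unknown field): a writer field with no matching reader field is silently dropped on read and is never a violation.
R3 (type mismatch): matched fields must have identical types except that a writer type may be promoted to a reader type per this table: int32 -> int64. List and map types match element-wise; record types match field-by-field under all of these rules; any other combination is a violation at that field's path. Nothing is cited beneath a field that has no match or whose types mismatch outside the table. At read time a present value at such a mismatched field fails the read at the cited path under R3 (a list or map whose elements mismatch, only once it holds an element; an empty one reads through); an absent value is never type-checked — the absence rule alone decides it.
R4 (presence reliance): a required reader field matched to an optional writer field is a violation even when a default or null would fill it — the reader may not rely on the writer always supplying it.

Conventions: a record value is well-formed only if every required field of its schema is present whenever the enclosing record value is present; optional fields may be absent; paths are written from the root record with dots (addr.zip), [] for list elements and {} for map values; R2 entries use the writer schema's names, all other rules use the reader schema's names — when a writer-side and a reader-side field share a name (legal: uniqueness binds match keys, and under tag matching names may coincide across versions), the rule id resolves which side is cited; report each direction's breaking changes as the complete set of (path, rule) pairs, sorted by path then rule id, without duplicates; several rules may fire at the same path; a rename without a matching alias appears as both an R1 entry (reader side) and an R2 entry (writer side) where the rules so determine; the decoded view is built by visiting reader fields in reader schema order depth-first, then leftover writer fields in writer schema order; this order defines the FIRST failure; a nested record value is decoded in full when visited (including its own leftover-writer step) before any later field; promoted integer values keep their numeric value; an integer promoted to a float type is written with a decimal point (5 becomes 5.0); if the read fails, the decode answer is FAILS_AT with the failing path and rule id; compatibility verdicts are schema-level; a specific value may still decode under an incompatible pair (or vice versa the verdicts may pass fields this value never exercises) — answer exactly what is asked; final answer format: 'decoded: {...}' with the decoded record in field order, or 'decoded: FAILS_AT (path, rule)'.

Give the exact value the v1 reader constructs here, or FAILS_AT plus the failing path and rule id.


decoded: {"scores": {"k2": 0.25}, "meta": null, "seq": 250, "checksum": null}

the writer's type comes first in each Session pair
decode walk for Session under reader schema v1:
  scores := {"k2": 0.25}
  meta := null (missing; optional => null)
  seq := 250 (missing; default applied)
  checksum := null (missing; optional => null)
  writer version: no reader field; dropped
  => decoded: {"scores": {"k2": 0.25}, "meta": null, "seq": 250, "checksum": null}
the other Session changes do not affect what is asked:
  field attempts in record Geo: type int32 changed to float32 (its default is dropped) -> a verdict-level change on Session — the shown value reads the same
  removed field checksum from record Session -> inert under this dialect — no rule fires on Session and the result does not move
  renamed field seq to version in record Session -> inert under this dialect — no rule fires on Session and the result does not move
  renamed field factor to height in record Geo -> a verdict-level change on Session — the shown value reads the same
  renamed field archived to verified in record Geo -> inert under this dialect — no rule fires on Session and the result does not move


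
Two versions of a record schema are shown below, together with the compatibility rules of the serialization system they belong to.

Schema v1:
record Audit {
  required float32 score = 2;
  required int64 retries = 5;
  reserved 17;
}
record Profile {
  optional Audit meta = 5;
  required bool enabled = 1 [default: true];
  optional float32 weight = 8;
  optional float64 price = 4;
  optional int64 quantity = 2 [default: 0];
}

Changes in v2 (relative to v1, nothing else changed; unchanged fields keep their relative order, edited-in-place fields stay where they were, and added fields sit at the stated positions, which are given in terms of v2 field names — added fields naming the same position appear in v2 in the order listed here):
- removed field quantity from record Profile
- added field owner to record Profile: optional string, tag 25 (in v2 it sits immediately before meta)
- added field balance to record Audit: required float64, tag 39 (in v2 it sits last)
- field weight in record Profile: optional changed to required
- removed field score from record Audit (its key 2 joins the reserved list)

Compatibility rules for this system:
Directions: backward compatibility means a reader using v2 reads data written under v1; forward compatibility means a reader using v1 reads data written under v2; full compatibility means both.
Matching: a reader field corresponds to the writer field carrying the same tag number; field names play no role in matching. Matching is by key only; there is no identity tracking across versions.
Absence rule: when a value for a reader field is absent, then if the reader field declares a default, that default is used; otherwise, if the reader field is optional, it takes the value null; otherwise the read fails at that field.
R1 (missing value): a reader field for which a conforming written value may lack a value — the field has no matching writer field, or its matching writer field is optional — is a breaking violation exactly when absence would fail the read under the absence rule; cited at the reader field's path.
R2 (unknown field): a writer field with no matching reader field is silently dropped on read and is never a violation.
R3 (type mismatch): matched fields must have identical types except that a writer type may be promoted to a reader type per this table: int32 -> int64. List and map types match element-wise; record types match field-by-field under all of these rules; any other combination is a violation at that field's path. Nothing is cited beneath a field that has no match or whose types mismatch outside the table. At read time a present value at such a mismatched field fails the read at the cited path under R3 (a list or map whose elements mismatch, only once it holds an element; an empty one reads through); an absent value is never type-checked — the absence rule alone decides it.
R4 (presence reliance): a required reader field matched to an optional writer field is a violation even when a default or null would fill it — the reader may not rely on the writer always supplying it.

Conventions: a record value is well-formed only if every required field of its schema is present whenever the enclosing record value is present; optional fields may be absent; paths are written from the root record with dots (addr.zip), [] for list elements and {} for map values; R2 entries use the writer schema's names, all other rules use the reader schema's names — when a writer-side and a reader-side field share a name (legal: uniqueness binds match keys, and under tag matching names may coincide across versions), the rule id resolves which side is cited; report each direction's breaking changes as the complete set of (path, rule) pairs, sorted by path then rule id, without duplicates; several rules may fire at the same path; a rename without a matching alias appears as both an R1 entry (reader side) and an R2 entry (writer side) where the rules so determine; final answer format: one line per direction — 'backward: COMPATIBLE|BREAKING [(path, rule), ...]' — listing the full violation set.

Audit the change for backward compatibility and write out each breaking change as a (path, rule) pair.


backward: BREAKING [(meta.balance, R1), (weight, R1), (weight, R4)]

each type pair in Profile: writer, then reader
backward analysis of Profile with v2 as reader and v1 as writer:
  no writer field matches reader owner
  meta: paired with writer meta (Audit -> Audit; writer optional)
  enabled: paired with writer enabled (bool -> bool; writer required)
  weight: paired with writer weight (float32 -> float32; writer optional)
  price: paired with writer price (float64 -> float64; writer optional)
  writer quantity: unknown to reader
  meta.retries: paired with writer meta.retries (int64 -> int64; writer required)
  no writer field matches reader meta.balance
  writer meta.score: unknown to reader
  rule R1 violated at meta.balance
  rule R1 violated at weight
  rule R4 violated at weight
  => 3 violation(s): backward is BREAKING for Profile
ruling out the remaining Profile differences:
  removed field quantity from record Profile -> fires no rule on Profile, leaving the asked answer as it is
  added field owner to record Profile: optional string, tag 25 (in v2 it sits immediately before meta) -> fires no rule on Profile, leaving the asked answer as it is
  removed field score from record Audit (its key 2 joins the reserved list) -> affects forward compatibility only, which is not asked


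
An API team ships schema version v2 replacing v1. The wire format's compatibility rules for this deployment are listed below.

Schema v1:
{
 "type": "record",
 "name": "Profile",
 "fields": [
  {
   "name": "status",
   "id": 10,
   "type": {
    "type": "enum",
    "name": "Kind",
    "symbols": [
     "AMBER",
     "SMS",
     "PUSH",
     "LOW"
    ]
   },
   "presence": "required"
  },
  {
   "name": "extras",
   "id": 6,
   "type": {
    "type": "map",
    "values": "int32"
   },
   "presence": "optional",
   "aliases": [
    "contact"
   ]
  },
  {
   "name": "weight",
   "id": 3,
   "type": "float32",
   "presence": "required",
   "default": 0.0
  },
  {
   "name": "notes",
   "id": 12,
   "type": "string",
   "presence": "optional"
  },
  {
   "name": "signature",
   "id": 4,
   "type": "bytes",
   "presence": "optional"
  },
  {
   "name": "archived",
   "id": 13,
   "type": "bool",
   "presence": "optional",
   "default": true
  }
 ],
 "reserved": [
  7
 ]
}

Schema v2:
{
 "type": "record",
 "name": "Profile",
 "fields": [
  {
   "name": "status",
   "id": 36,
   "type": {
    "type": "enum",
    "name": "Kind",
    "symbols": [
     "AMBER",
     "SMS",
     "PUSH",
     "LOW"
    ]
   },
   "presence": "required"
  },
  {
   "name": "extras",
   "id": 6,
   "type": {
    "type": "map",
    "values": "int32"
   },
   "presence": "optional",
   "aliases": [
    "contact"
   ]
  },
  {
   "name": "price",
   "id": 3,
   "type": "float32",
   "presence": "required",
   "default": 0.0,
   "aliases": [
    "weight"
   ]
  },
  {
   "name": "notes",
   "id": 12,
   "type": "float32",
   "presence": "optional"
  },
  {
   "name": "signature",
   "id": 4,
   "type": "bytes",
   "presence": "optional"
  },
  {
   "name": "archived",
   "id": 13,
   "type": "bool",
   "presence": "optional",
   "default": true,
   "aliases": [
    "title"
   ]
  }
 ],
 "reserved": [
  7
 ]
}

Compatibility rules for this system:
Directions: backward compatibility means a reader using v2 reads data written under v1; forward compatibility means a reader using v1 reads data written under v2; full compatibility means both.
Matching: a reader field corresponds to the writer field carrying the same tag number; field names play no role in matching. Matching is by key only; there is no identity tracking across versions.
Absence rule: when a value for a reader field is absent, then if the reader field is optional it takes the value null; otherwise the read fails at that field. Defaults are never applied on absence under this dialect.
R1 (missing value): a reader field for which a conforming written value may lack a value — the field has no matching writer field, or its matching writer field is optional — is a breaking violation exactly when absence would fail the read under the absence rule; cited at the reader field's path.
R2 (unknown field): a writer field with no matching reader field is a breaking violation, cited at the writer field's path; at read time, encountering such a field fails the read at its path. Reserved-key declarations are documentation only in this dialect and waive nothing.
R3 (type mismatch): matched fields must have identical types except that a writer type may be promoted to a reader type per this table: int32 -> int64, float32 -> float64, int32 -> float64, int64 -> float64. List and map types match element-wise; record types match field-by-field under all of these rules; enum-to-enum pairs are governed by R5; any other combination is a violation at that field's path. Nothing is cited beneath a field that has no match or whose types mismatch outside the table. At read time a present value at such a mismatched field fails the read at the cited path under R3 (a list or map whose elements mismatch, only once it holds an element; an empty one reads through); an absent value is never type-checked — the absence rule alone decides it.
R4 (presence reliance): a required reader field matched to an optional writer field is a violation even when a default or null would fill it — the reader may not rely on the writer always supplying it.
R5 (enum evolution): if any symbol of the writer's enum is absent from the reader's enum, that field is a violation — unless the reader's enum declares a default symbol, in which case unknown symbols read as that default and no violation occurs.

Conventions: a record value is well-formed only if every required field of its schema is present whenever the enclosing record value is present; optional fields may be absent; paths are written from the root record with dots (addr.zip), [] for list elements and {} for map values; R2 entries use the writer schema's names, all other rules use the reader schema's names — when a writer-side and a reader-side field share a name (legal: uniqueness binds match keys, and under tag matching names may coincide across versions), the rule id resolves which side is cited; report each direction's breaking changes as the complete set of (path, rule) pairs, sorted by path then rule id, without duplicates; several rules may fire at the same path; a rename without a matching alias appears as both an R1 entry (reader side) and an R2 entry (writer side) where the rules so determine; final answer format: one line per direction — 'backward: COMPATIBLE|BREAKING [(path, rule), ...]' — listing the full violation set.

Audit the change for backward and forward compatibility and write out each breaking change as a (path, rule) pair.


backward: BREAKING [(notes, R3), (status, R1), (status, R2)]; forward: BREAKING [(notes, R3), (status, R1), (status, R2)]

each type pair in Profile: writer, then reader
backward analysis of Profile with v2 as reader and v1 as writer:
  status: no writer match
  extras: paired with writer extras (map<string, int32> -> map<string, int32>; writer optional)
  price: paired with writer weight (float32 -> float32; writer required)
  notes: paired with writer notes (string -> float32; writer optional)
  signature: paired with writer signature (bytes -> bytes; writer optional)
  archived: paired with writer archived (bool -> bool; writer optional)
  status (writer side), unknown to reader
  R3 fires at notes
  R1 fires at status
  R2 fires at status
  backward on Profile therefore BREAKING (3)
forward analysis of Profile with v1 as reader and v2 as writer:
  status: no writer match
  extras: paired with writer extras (map<string, int32> -> map<string, int32>; writer optional)
  weight: paired with writer price (float32 -> float32; writer required)
  notes: paired with writer notes (float32 -> string; writer optional)
  signature: paired with writer signature (bytes -> bytes; writer optional)
  archived: paired with writer archived (bool -> bool; writer optional)
  status (writer side), unknown to reader
  R3 fires at notes
  R1 fires at status
  R2 fires at status
  forward on Profile therefore BREAKING (3)


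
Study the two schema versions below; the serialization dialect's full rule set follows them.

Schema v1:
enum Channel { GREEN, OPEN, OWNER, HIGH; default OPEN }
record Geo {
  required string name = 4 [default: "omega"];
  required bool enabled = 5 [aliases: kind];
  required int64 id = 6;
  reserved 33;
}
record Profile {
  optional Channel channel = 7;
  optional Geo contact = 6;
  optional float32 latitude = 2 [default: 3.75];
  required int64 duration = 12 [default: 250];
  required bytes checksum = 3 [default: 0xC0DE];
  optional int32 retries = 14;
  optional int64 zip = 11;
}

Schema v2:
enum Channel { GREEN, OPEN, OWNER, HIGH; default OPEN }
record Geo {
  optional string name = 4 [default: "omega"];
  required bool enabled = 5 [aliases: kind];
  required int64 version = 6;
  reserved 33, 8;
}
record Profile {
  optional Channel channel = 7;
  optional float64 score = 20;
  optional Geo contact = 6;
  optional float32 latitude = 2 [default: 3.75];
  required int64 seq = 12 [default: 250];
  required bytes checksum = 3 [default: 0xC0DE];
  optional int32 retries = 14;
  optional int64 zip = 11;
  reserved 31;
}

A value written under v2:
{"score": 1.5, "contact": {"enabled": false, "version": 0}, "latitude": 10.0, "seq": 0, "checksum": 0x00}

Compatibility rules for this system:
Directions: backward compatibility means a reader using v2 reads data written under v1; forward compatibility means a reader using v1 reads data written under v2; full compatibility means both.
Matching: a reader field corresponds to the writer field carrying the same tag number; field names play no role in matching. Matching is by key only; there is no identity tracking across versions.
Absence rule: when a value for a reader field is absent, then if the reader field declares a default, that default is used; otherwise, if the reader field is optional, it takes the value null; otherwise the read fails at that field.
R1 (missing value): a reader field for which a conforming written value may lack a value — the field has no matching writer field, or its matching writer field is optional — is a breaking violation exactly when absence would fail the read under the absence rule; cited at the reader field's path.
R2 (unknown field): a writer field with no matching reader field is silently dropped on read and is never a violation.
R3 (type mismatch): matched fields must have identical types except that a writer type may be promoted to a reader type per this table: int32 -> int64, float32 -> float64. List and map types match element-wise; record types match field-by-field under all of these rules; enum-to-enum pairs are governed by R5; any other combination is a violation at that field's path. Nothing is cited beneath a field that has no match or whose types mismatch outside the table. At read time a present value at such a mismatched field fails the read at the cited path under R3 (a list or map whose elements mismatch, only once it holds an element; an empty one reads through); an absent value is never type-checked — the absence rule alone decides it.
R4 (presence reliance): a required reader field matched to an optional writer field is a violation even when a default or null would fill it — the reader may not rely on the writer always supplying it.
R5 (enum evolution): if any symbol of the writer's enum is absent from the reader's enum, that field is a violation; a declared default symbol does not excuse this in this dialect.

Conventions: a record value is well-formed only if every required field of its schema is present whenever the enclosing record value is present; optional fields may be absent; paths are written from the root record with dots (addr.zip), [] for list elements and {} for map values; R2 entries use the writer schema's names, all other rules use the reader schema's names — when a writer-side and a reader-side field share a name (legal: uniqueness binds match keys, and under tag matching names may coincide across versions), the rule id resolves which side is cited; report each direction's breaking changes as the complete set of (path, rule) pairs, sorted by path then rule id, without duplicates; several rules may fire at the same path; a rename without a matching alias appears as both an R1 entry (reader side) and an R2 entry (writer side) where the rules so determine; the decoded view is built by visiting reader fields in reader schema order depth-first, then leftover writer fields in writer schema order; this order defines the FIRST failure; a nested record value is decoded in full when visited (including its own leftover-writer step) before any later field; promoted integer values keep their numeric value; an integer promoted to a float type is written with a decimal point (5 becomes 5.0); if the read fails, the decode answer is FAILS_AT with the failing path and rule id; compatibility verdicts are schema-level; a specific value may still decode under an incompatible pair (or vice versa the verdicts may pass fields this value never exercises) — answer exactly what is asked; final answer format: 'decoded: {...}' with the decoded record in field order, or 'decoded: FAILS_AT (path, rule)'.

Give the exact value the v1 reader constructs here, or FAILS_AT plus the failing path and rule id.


arrows below run writer -> reader for Profile
decode (reader v1):
  channel := null (absent, optional -> null)
  contact.name := "omega" (absent -> default)
  contact.enabled := false
  contact.id := 0 (from writer version)
  latitude := 10.0
  duration := 0 (from writer seq)
  checksum := 0x00
  retries := null (absent, optional -> null)
  zip := null (absent, optional -> null)
  writer score: unknown -> dropped
  => decoded: {"channel": null, "contact": {"name": "omega", "enabled": false, "id": 0}, "latitude": 10.0, "duration": 0, "checksum": 0x00, "retries": null, "zip": null}
checking off the Profile differences that do not matter here:
  renamed field id to version in record Geo -> fires no rule on Profile under this dialect and leaves the result unchanged
  field name in record Geo: required changed to optional -> schema-level compatibility only; this Profile value's decode is unchanged
  added field score to record Profile: optional float64, tag 20 (in v2 it sits immediately before contact) -> fires no rule on Profile under this dialect and leaves the result unchanged
  renamed field duration to seq in record Profile -> fires no rule on Profile under this dialect and leaves the result unchanged

decoded: {"channel": null, "contact": {"name": "omega", "enabled": false, "id": 0}, "latitude": 10.0, "duration": 0, "checksum": 0x00, "retries": null, "zip": null}


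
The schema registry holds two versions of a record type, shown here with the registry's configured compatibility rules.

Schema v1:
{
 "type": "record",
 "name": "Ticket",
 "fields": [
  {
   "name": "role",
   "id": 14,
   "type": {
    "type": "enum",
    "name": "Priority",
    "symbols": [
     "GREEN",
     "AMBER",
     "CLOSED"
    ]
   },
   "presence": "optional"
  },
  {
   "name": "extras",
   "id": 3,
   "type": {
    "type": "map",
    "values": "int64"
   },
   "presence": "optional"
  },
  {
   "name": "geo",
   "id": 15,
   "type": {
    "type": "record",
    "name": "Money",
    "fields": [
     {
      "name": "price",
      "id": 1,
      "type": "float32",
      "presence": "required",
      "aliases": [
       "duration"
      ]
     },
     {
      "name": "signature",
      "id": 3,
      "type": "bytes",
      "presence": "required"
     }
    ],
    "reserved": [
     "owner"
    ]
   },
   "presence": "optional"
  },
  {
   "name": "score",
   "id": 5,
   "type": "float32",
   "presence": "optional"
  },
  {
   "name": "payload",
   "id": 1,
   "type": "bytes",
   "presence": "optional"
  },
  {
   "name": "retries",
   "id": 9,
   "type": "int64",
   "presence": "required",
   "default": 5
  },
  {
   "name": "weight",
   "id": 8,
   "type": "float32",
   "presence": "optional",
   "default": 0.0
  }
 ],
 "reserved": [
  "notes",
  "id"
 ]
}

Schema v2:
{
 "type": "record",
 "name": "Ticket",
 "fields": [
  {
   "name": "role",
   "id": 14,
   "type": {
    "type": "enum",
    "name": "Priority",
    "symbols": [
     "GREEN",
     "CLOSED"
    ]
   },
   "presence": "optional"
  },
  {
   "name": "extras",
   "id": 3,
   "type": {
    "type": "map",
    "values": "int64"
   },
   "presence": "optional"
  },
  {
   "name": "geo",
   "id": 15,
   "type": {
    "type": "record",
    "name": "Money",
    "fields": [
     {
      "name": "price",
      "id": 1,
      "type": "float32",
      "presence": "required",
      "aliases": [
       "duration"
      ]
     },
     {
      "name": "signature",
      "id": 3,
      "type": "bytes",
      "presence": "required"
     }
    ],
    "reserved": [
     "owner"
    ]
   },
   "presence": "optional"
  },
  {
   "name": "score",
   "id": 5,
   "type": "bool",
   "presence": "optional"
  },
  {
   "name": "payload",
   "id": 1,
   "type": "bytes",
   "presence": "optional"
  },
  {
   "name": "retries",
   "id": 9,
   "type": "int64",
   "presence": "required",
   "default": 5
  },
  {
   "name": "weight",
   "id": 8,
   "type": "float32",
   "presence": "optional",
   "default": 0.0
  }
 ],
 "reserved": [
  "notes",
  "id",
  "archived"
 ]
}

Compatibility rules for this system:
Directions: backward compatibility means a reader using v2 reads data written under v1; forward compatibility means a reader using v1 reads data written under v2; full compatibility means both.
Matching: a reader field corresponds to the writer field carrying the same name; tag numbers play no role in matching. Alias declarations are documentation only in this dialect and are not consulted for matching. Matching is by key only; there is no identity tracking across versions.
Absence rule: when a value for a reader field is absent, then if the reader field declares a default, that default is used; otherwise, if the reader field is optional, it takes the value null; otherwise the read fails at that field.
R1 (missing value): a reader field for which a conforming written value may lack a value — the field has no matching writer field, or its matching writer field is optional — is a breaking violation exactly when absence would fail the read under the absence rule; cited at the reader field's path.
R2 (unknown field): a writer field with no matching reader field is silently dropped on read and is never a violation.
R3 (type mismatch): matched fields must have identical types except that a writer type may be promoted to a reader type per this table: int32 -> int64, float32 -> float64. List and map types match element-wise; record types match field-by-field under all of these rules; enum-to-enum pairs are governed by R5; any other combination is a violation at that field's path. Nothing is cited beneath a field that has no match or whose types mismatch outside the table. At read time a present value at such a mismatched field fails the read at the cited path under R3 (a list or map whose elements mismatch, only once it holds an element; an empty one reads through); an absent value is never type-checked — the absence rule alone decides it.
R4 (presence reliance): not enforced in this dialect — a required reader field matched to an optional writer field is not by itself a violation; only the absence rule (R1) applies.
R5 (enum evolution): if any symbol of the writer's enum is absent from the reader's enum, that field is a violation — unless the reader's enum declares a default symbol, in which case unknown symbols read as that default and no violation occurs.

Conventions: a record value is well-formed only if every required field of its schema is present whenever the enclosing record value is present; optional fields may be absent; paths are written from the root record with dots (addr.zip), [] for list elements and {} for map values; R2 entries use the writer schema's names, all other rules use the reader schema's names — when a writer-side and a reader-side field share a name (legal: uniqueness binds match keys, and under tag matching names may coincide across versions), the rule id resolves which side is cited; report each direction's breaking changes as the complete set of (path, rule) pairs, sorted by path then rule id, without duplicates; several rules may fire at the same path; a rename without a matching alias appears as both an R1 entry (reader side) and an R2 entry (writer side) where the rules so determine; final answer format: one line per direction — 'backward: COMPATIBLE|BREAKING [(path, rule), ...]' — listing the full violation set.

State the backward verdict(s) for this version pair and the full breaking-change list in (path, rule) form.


backward: BREAKING [(role, R5), (score, R3)]

arrows below run writer -> reader for Ticket
backward pass over Ticket, reader schema v2, writer schema v1:
  writer optional, Priority -> Priority: reader role maps from writer role
  writer optional, map<string, int64> -> map<string, int64>: reader extras maps from writer extras
  writer optional, Money -> Money: reader geo maps from writer geo
  writer optional, float32 -> bool: reader score maps from writer score
  writer optional, bytes -> bytes: reader payload maps from writer payload
  writer required, int64 -> int64: reader retries maps from writer retries
  writer optional, float32 -> float32: reader weight maps from writer weight
  writer required, float32 -> float32: reader geo.price maps from writer geo.price
  writer required, bytes -> bytes: reader geo.signature maps from writer geo.signature
  R5 fires at role
  R3 fires at score
  => backward verdict for Ticket: BREAKING, 2 violation(s)


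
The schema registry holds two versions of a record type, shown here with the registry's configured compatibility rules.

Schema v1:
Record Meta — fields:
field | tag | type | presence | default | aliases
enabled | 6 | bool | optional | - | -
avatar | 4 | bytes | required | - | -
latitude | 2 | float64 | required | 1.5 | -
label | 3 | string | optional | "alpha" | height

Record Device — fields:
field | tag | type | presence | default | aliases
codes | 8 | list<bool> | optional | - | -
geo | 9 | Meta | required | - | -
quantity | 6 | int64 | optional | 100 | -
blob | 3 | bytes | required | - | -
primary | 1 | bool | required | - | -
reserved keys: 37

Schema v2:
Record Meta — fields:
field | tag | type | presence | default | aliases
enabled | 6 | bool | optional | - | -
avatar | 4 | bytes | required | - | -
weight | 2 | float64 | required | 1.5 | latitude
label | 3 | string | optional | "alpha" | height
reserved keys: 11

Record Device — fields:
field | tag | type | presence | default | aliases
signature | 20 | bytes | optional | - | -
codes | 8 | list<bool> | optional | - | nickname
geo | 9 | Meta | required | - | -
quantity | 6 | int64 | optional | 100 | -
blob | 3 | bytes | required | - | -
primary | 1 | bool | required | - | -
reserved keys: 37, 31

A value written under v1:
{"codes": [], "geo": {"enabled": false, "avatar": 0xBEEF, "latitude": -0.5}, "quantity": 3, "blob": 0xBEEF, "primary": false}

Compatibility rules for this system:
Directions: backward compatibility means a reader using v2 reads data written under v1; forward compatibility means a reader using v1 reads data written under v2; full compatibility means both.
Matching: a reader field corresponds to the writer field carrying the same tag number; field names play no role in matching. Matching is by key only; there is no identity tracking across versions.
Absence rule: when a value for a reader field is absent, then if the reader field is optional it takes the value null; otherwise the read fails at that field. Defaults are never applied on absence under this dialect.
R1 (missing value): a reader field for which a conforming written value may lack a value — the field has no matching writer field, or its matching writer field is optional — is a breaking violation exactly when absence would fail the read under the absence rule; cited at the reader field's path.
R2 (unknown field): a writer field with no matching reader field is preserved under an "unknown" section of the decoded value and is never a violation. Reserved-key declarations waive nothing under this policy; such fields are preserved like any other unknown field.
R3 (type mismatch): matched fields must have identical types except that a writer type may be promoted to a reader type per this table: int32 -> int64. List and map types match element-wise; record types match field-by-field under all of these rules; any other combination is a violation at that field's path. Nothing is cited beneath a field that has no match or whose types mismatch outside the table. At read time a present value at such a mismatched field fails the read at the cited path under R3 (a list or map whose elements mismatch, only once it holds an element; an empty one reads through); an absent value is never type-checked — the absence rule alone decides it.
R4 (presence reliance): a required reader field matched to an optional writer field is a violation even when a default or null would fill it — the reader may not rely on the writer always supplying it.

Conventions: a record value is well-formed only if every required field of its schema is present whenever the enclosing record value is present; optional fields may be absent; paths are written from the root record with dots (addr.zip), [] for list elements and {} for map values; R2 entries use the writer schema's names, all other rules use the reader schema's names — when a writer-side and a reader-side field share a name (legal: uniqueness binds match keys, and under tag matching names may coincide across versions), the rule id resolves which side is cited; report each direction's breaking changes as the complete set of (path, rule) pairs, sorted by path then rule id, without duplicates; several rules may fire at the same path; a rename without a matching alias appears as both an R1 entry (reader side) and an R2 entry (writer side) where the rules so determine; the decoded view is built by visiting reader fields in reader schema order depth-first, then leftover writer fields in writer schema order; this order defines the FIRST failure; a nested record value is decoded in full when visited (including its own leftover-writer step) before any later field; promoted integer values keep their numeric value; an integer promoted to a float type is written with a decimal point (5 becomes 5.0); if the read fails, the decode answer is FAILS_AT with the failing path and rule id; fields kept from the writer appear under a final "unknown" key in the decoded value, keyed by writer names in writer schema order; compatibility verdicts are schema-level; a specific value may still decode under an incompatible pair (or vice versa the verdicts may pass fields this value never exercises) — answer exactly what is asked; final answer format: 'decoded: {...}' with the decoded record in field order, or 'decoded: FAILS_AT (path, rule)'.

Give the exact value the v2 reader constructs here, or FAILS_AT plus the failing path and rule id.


each type pair in Device: writer, then reader
decoding the Device value with the v2 reader:
  signature := null (not supplied -> null)
  codes := []
  geo.enabled := false
  geo.avatar := 0xBEEF
  geo.weight := -0.5 (from writer latitude)
  geo.label := null (not supplied -> null)
  quantity := 3
  blob := 0xBEEF
  primary := false
  => decoded: {"signature": null, "codes": [], "geo": {"enabled": false, "avatar": 0xBEEF, "weight": -0.5, "label": null}, "quantity": 3, "blob": 0xBEEF, "primary": false}

decoded: {"signature": null, "codes": [], "geo": {"enabled": false, "avatar": 0xBEEF, "weight": -0.5, "label": null}, "quantity": 3, "blob": 0xBEEF, "primary": false}
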